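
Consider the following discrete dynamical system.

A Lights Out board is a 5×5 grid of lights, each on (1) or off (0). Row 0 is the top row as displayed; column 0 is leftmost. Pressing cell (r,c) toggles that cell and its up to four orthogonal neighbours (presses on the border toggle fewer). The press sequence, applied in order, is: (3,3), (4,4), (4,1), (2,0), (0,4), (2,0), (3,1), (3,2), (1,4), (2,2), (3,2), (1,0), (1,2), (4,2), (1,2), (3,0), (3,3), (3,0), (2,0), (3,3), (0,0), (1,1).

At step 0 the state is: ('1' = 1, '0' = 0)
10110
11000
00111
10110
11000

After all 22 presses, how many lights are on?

gen 0: 10110
11000
00111
10110
11000
gen 1: 10110
11000
00101
10001
11010
gen 2: 10110
11000
00101
10000
11001
gen 3: 10110
11000
00101
11000
00101
gen 4: 10110
01000
11101
01000
00101
gen 5: 10101
01001
11101
01000
00101
gen 6: 10101
11001
00101
11000
00101
gen 7: 10101
11001
01101
00100
01101
gen 8: 10101
11001
01001
01010
01001
gen 9: 10100
11010
01000
01010
01001
gen 10: 10100
11110
00110
01110
01001
gen 11: 10100
11110
00010
00000
01101
gen 12: 00100
00110
10010
00000
01101
gen 13: 00000
01000
10110
00000
01101
gen 14: 00000
01000
10110
00100
00011
gen 15: 00100
00110
10010
00100
00011
gen 16: 00100
00110
00010
11100
10011
gen 17: 00100
00110
00000
11011
10001
gen 18: 00100
00110
10000
00011
00001
gen 19: 00100
10110
01000
10011
00001
gen 20: 00100
10110
01010
10100
00011
gen 21: 11100
00110
01010
10100
00011
gen 22: 10100
11010
00010
10100
00011

10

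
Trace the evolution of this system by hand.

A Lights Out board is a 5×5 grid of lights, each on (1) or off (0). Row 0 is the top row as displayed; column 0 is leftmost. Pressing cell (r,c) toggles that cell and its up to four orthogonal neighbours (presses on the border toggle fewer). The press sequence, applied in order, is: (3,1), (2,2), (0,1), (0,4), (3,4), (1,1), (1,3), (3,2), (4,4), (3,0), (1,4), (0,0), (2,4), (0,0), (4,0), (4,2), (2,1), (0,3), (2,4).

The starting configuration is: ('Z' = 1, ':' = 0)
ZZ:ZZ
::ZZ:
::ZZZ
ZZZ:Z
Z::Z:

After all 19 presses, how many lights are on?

12

gen 0: ZZ:ZZ
::ZZ:
::ZZZ
ZZZ:Z
Z::Z:
gen 1: ZZ:ZZ
::ZZ:
:ZZZZ
::::Z
ZZ:Z:
gen 2: ZZ:ZZ
:::Z:
::::Z
::Z:Z
ZZ:Z:
gen 3: ::ZZZ
:Z:Z:
::::Z
::Z:Z
ZZ:Z:
gen 4: ::Z::
:Z:ZZ
::::Z
::Z:Z
ZZ:Z:
gen 5: ::Z::
:Z:ZZ
:::::
::ZZ:
ZZ:ZZ
gen 6: :ZZ::
Z:ZZZ
:Z:::
::ZZ:
ZZ:ZZ
gen 7: :ZZZ:
Z::::
:Z:Z:
::ZZ:
ZZ:ZZ
gen 8: :ZZZ:
Z::::
:ZZZ:
:Z:::
ZZZZZ
gen 9: :ZZZ:
Z::::
:ZZZ:
:Z::Z
ZZZ::
gen 10: :ZZZ:
Z::::
ZZZZ:
Z:::Z
:ZZ::
gen 11: :ZZZZ
Z::ZZ
ZZZZZ
Z:::Z
:ZZ::
gen 12: Z:ZZZ
:::ZZ
ZZZZZ
Z:::Z
:ZZ::
gen 13: Z:ZZZ
:::Z:
ZZZ::
Z::::
:ZZ::
gen 14: :ZZZZ
Z::Z:
ZZZ::
Z::::
:ZZ::
gen 15: :ZZZZ
Z::Z:
ZZZ::
:::::
Z:Z::
gen 16: :ZZZZ
Z::Z:
ZZZ::
::Z::
ZZ:Z:
gen 17: :ZZZZ
ZZ:Z:
:::::
:ZZ::
ZZ:Z:
gen 18: :Z:::
ZZ:::
:::::
:ZZ::
ZZ:Z:
gen 19: :Z:::
ZZ::Z
:::ZZ
:ZZ:Z
ZZ:Z:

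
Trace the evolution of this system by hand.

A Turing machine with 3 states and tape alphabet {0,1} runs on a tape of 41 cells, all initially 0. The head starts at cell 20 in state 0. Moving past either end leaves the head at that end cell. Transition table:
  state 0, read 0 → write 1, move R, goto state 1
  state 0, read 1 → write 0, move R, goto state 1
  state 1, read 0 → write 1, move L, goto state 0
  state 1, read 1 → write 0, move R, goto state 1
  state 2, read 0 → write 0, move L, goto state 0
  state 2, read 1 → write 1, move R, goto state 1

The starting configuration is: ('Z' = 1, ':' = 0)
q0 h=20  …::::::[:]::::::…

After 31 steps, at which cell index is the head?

[0] q0 h=20  …::::::[:]::::::…
[1] q1 h=21  …:::::Z[:]::::::…
[2] q0 h=20  …::::::[Z]Z:::::…
[3] q1 h=21  …::::::[Z]::::::…
[4] q1 h=22  …::::::[:]::::::…
[5] q0 h=21  …::::::[:]Z:::::…
[6] q1 h=22  …:::::Z[Z]::::::…
[7] q1 h=23  …::::Z:[:]::::::…
[8] q0 h=22  …:::::Z[:]Z:::::…
[9] q1 h=23  …::::ZZ[Z]::::::…
[10] q1 h=24  …:::ZZ:[:]::::::…
[11] q0 h=23  …::::ZZ[:]Z:::::…
[12] q1 h=24  …:::ZZZ[Z]::::::…
[13] q1 h=25  …::ZZZ:[:]::::::…
[14] q0 h=24  …:::ZZZ[:]Z:::::…
[15] q1 h=25  …::ZZZZ[Z]::::::…
[16] q1 h=26  …:ZZZZ:[:]::::::…
[17] q0 h=25  …::ZZZZ[:]Z:::::…
[18] q1 h=26  …:ZZZZZ[Z]::::::…
[19] q1 h=27  …ZZZZZ:[:]::::::…
[20] q0 h=26  …:ZZZZZ[:]Z:::::…
[21] q1 h=27  …ZZZZZZ[Z]::::::…
[22] q1 h=28  …ZZZZZ:[:]::::::…
[23] q0 h=27  …ZZZZZZ[:]Z:::::…
[24] q1 h=28  …ZZZZZZ[Z]::::::…
[25] q1 h=29  …ZZZZZ:[:]::::::…
[26] q0 h=28  …ZZZZZZ[:]Z:::::…
[27] q1 h=29  …ZZZZZZ[Z]::::::…
[28] q1 h=30  …ZZZZZ:[:]::::::…
[29] q0 h=29  …ZZZZZZ[:]Z:::::…
[30] q1 h=30  …ZZZZZZ[Z]::::::…
[31] q1 h=31  …ZZZZZ:[:]::::::…

31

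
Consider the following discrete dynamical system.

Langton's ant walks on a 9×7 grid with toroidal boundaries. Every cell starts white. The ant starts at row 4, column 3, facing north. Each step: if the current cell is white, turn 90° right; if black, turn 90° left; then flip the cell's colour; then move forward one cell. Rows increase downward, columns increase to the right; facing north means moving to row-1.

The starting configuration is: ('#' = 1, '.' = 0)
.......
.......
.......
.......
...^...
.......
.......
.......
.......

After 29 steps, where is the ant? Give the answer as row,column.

6,2

step 0: .......
.......
.......
.......
...^...
.......
.......
.......
.......
step 1: .......
.......
.......
.......
...#>..
.......
.......
.......
.......
step 2: .......
.......
.......
.......
...##..
....v..
.......
.......
.......
step 3: .......
.......
.......
.......
...##..
...<#..
.......
.......
.......
step 4: .......
.......
.......
.......
...^#..
...##..
.......
.......
.......
step 5: .......
.......
.......
.......
..<.#..
...##..
.......
.......
.......
step 6: .......
.......
.......
..^....
..#.#..
...##..
.......
.......
.......
step 7: .......
.......
.......
..#>...
..#.#..
...##..
.......
.......
.......
step 8: .......
.......
.......
..##...
..#v#..
...##..
.......
.......
.......
step 9: .......
.......
.......
..##...
..<##..
...##..
.......
.......
.......
step 10: .......
.......
.......
..##...
...##..
..v##..
.......
.......
.......
step 11: .......
.......
.......
..##...
...##..
.<###..
.......
.......
.......
step 12: .......
.......
.......
..##...
.^.##..
.####..
.......
.......
.......
step 13: .......
.......
.......
..##...
.#>##..
.####..
.......
.......
.......
step 14: .......
.......
.......
..##...
.####..
.#v##..
.......
.......
.......
step 15: .......
.......
.......
..##...
.####..
.#.>#..
.......
.......
.......
step 16: .......
.......
.......
..##...
.##^#..
.#..#..
.......
.......
.......
step 17: .......
.......
.......
..##...
.#<.#..
.#..#..
.......
.......
.......
step 18: .......
.......
.......
..##...
.#..#..
.#v.#..
.......
.......
.......
step 19: .......
.......
.......
..##...
.#..#..
.<#.#..
.......
.......
.......
step 20: .......
.......
.......
..##...
.#..#..
..#.#..
.v.....
.......
.......
step 21: .......
.......
.......
..##...
.#..#..
..#.#..
<#.....
.......
.......
step 22: .......
.......
.......
..##...
.#..#..
^.#.#..
##.....
.......
.......
step 23: .......
.......
.......
..##...
.#..#..
#>#.#..
##.....
.......
.......
step 24: .......
.......
.......
..##...
.#..#..
###.#..
#v.....
.......
.......
step 25: .......
.......
.......
..##...
.#..#..
###.#..
#.>....
.......
.......
step 26: .......
.......
.......
..##...
.#..#..
###.#..
#.#....
..v....
.......
step 27: .......
.......
.......
..##...
.#..#..
###.#..
#.#....
.<#....
.......
step 28: .......
.......
.......
..##...
.#..#..
###.#..
#^#....
.##....
.......
step 29: .......
.......
.......
..##...
.#..#..
###.#..
##>....
.##....
.......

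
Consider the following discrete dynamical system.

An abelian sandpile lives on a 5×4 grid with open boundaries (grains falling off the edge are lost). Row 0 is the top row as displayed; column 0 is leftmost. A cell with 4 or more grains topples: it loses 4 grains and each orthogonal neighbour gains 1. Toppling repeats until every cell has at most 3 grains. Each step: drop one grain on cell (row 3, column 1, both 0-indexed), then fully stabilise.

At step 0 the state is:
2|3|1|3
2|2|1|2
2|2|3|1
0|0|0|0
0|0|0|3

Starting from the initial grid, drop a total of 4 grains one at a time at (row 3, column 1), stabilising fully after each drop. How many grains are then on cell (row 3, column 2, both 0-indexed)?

1

step 0: 2|3|1|3
2|2|1|2
2|2|3|1
0|0|0|0
0|0|0|3
step 1: 2|3|1|3
2|2|1|2
2|2|3|1
0|1|0|0
0|0|0|3
step 2: 2|3|1|3
2|2|1|2
2|2|3|1
0|2|0|0
0|0|0|3
step 3: 2|3|1|3
2|2|1|2
2|2|3|1
0|3|0|0
0|0|0|3
step 4: 2|3|1|3
2|2|1|2
2|3|3|1
1|0|1|0
0|1|0|3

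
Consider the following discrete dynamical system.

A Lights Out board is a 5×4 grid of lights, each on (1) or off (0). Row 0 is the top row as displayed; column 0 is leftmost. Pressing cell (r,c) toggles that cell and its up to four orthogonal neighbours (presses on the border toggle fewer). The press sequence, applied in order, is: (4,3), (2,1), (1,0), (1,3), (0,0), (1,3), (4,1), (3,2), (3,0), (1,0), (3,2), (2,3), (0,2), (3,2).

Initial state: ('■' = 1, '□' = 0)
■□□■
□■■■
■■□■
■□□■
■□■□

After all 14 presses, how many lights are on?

8

step 0: ■□□■
□■■■
■■□■
■□□■
■□■□
step 1: ■□□■
□■■■
■■□■
■□□□
■□□■
step 2: ■□□■
□□■■
□□■■
■■□□
■□□■
step 3: □□□■
■■■■
■□■■
■■□□
■□□■
step 4: □□□□
■■□□
■□■□
■■□□
■□□■
step 5: ■■□□
□■□□
■□■□
■■□□
■□□■
step 6: ■■□■
□■■■
■□■■
■■□□
■□□■
step 7: ■■□■
□■■■
■□■■
■□□□
□■■■
step 8: ■■□■
□■■■
■□□■
■■■■
□■□■
step 9: ■■□■
□■■■
□□□■
□□■■
■■□■
step 10: □■□■
■□■■
■□□■
□□■■
■■□■
step 11: □■□■
■□■■
■□■■
□■□□
■■■■
step 12: □■□■
■□■□
■□□□
□■□■
■■■■
step 13: □□■□
■□□□
■□□□
□■□■
■■■■
step 14: □□■□
■□□□
■□■□
□□■□
■■□■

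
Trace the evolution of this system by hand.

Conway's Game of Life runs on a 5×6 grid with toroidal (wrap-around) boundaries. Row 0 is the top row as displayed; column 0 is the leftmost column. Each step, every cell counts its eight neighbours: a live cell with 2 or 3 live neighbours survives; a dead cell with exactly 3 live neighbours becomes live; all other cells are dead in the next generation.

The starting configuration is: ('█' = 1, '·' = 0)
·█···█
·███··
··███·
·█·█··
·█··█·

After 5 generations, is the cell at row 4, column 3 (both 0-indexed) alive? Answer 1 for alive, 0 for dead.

step 0: ·█···█
·███··
··███·
·█·█··
·█··█·
step 1: ·█·██·
██····
····█·
·█····
·█··█·
step 2: ·█·███
██████
██····
······
██·██·
step 3: ······
······
···██·
··█··█
██·█··
step 4: ······
······
···██·
███··█
███···
step 5: ·█····
······
██████
····██
··█··█

0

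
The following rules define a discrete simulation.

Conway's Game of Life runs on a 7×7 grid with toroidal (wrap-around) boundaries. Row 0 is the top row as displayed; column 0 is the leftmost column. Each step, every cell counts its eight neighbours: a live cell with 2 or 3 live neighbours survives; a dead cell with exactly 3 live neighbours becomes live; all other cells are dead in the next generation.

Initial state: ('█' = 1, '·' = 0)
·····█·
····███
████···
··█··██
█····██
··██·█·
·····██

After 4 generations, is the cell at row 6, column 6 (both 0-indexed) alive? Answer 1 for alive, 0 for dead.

[0] ·····█·
····███
████···
··█··██
█····██
··██·█·
·····██
[1] ·······
███████
████···
··████·
████···
█······
·····██
[2] ·███···
····███
·······
······█
█·····█
█·█····
······█
[3] █·███·█
··████·
······█
█·····█
██····█
██·····
█··█···
[4] █·····█
███····
█··██·█
·█···█·
·······
··█····
···██··

0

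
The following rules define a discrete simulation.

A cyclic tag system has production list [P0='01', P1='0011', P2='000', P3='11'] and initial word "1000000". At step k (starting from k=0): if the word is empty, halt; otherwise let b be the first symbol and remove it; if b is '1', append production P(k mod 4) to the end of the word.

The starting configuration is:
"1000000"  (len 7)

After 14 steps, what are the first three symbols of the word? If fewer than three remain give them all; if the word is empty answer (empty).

(empty)

gen 0: "1000000"  (len 7)
gen 1: "00000001"  (len 8)
gen 2: "0000001"  (len 7)
gen 3: "000001"  (len 6)
gen 4: "00001"  (len 5)
gen 5: "0001"  (len 4)
gen 6: "001"  (len 3)
gen 7: "01"  (len 2)
gen 8: "1"  (len 1)
gen 9: "01"  (len 2)
gen 10: "1"  (len 1)
gen 11: "000"  (len 3)
gen 12: "00"  (len 2)
gen 13: "0"  (len 1)
gen 14: (halted — word empty)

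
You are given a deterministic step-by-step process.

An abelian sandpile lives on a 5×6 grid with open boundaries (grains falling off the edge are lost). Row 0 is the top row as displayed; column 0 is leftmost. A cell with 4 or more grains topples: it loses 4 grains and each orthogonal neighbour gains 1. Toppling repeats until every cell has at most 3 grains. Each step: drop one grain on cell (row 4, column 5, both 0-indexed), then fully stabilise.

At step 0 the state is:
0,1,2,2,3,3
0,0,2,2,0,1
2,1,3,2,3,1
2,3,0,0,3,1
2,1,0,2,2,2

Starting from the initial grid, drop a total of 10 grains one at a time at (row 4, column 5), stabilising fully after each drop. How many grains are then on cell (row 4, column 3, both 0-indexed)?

gen 0: 0,1,2,2,3,3
0,0,2,2,0,1
2,1,3,2,3,1
2,3,0,0,3,1
2,1,0,2,2,2
gen 1: 0,1,2,2,3,3
0,0,2,2,0,1
2,1,3,2,3,1
2,3,0,0,3,1
2,1,0,2,2,3
gen 2: 0,1,2,2,3,3
0,0,2,2,0,1
2,1,3,2,3,1
2,3,0,0,3,2
2,1,0,2,3,0
gen 3: 0,1,2,2,3,3
0,0,2,2,0,1
2,1,3,2,3,1
2,3,0,0,3,2
2,1,0,2,3,1
gen 4: 0,1,2,2,3,3
0,0,2,2,0,1
2,1,3,2,3,1
2,3,0,0,3,2
2,1,0,2,3,2
gen 5: 0,1,2,2,3,3
0,0,2,2,0,1
2,1,3,2,3,1
2,3,0,0,3,2
2,1,0,2,3,3
gen 6: 0,1,2,2,3,3
0,0,2,2,1,1
2,1,3,3,0,3
2,3,0,1,2,0
2,1,0,3,1,2
gen 7: 0,1,2,2,3,3
0,0,2,2,1,1
2,1,3,3,0,3
2,3,0,1,2,0
2,1,0,3,1,3
gen 8: 0,1,2,2,3,3
0,0,2,2,1,1
2,1,3,3,0,3
2,3,0,1,2,1
2,1,0,3,2,0
gen 9: 0,1,2,2,3,3
0,0,2,2,1,1
2,1,3,3,0,3
2,3,0,1,2,1
2,1,0,3,2,1
gen 10: 0,1,2,2,3,3
0,0,2,2,1,1
2,1,3,3,0,3
2,3,0,1,2,1
2,1,0,3,2,2

3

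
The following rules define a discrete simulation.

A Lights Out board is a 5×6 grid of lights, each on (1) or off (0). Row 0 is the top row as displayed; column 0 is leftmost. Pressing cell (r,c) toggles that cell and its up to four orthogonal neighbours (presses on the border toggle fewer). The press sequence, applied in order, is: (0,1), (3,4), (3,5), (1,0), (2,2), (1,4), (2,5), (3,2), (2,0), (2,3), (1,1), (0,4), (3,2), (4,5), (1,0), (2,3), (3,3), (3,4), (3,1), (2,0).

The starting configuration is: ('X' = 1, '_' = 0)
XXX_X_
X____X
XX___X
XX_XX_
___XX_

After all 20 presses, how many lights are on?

13

t=0: XXX_X_
X____X
XX___X
XX_XX_
___XX_
t=1: ____X_
XX___X
XX___X
XX_XX_
___XX_
t=2: ____X_
XX___X
XX__XX
XX___X
___X__
t=3: ____X_
XX___X
XX__X_
XX__X_
___X_X
t=4: X___X_
_____X
_X__X_
XX__X_
___X_X
t=5: X___X_
__X__X
__XXX_
XXX_X_
___X_X
t=6: X_____
__XXX_
__XX__
XXX_X_
___X_X
t=7: X_____
__XXXX
__XXXX
XXX_XX
___X_X
t=8: X_____
__XXXX
___XXX
X__XXX
__XX_X
t=9: X_____
X_XXXX
XX_XXX
___XXX
__XX_X
t=10: X_____
X_X_XX
XXX__X
____XX
__XX_X
t=11: XX____
_X__XX
X_X__X
____XX
__XX_X
t=12: XX_XXX
_X___X
X_X__X
____XX
__XX_X
t=13: XX_XXX
_X___X
X____X
_XXXXX
___X_X
t=14: XX_XXX
_X___X
X____X
_XXXX_
___XX_
t=15: _X_XXX
X____X
_____X
_XXXX_
___XX_
t=16: _X_XXX
X__X_X
__XXXX
_XX_X_
___XX_
t=17: _X_XXX
X__X_X
__X_XX
_X_X__
____X_
t=18: _X_XXX
X__X_X
__X__X
_X__XX
______
t=19: _X_XXX
X__X_X
_XX__X
X_X_XX
_X____
t=20: _X_XXX
___X_X
X_X__X
__X_XX
_X____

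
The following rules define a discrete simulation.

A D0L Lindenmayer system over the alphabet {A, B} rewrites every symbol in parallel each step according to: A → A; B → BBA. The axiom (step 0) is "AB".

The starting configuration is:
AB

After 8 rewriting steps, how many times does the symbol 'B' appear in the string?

256

[0] AB
[1] ABBA
[2] ABBABBAA
[3] ABBABBAABBABBAAA
[4] ABBABBAABBABBAAABBABBAABBABBAAAA
[5] ABBABBAABBABBAAABBABBAABBABBAAAABBABBAABBABBAAABBABBAABBABBAAAAA
[6] ABBABBAABBABBAAABBABBAABBABBAAAABBABBAABBABBAAABBABBAABBAB…ABBABBAAABBABBAABBABBAAAABBABBAABBABBAAABBABBAABBABBAAAAAA  (len 128)
[7] ABBABBAABBABBAAABBABBAABBABBAAAABBABBAABBABBAAABBABBAABBAB…BBABBAAABBABBAABBABBAAAABBABBAABBABBAAABBABBAABBABBAAAAAAA  (len 256)
[8] ABBABBAABBABBAAABBABBAABBABBAAAABBABBAABBABBAAABBABBAABBAB…BABBAAABBABBAABBABBAAAABBABBAABBABBAAABBABBAABBABBAAAAAAAA  (len 512)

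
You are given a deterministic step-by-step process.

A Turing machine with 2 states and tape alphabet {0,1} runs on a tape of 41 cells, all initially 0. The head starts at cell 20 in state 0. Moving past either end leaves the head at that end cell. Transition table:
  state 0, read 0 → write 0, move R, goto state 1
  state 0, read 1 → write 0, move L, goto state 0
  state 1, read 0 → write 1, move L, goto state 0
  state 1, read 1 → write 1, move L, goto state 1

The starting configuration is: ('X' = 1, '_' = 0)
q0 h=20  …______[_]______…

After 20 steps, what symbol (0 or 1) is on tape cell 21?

1

0) q0 h=20  …______[_]______…
1) q1 h=21  …______[_]______…
2) q0 h=20  …______[_]X_____…
3) q1 h=21  …______[X]______…
4) q1 h=20  …______[_]X_____…
5) q0 h=19  …______[_]XX____…
6) q1 h=20  …______[X]X_____…
7) q1 h=19  …______[_]XX____…
8) q0 h=18  …______[_]XXX___…
9) q1 h=19  …______[X]XX____…
10) q1 h=18  …______[_]XXX___…
11) q0 h=17  …______[_]XXXX__…
12) q1 h=18  …______[X]XXX___…
13) q1 h=17  …______[_]XXXX__…
14) q0 h=16  …______[_]XXXXX_…
15) q1 h=17  …______[X]XXXX__…
16) q1 h=16  …______[_]XXXXX_…
17) q0 h=15  …______[_]XXXXXX…
18) q1 h=16  …______[X]XXXXX_…
19) q1 h=15  …______[_]XXXXXX…
20) q0 h=14  …______[_]XXXXXX…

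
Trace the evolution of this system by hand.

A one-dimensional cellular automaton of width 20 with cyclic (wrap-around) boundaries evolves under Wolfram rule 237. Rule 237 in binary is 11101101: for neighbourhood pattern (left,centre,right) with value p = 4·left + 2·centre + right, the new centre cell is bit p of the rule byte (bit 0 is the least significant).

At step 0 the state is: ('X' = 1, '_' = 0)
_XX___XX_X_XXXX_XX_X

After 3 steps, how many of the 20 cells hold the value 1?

20

0) _XX___XX_X_XXXX_XX_X
1) XXX_X_XXXXXXXXXXXXXX
2) XXXXXXXXXXXXXXXXXXXX
3) XXXXXXXXXXXXXXXXXXXX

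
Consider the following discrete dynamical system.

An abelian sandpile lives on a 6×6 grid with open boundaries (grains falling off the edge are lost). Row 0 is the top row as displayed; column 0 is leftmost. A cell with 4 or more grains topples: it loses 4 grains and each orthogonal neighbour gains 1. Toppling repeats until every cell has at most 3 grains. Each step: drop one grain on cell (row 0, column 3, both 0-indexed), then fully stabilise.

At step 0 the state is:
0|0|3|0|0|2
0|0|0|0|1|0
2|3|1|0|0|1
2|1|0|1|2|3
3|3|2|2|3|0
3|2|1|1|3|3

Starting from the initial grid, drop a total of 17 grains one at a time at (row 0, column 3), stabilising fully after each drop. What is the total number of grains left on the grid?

57

gen 0: 0|0|3|0|0|2
0|0|0|0|1|0
2|3|1|0|0|1
2|1|0|1|2|3
3|3|2|2|3|0
3|2|1|1|3|3
gen 1: 0|0|3|1|0|2
0|0|0|0|1|0
2|3|1|0|0|1
2|1|0|1|2|3
3|3|2|2|3|0
3|2|1|1|3|3
gen 2: 0|0|3|2|0|2
0|0|0|0|1|0
2|3|1|0|0|1
2|1|0|1|2|3
3|3|2|2|3|0
3|2|1|1|3|3
gen 3: 0|0|3|3|0|2
0|0|0|0|1|0
2|3|1|0|0|1
2|1|0|1|2|3
3|3|2|2|3|0
3|2|1|1|3|3
gen 4: 0|1|0|1|1|2
0|0|1|1|1|0
2|3|1|0|0|1
2|1|0|1|2|3
3|3|2|2|3|0
3|2|1|1|3|3
gen 5: 0|1|0|2|1|2
0|0|1|1|1|0
2|3|1|0|0|1
2|1|0|1|2|3
3|3|2|2|3|0
3|2|1|1|3|3
gen 6: 0|1|0|3|1|2
0|0|1|1|1|0
2|3|1|0|0|1
2|1|0|1|2|3
3|3|2|2|3|0
3|2|1|1|3|3
gen 7: 0|1|1|0|2|2
0|0|1|2|1|0
2|3|1|0|0|1
2|1|0|1|2|3
3|3|2|2|3|0
3|2|1|1|3|3
gen 8: 0|1|1|1|2|2
0|0|1|2|1|0
2|3|1|0|0|1
2|1|0|1|2|3
3|3|2|2|3|0
3|2|1|1|3|3
gen 9: 0|1|1|2|2|2
0|0|1|2|1|0
2|3|1|0|0|1
2|1|0|1|2|3
3|3|2|2|3|0
3|2|1|1|3|3
gen 10: 0|1|1|3|2|2
0|0|1|2|1|0
2|3|1|0|0|1
2|1|0|1|2|3
3|3|2|2|3|0
3|2|1|1|3|3
gen 11: 0|1|2|0|3|2
0|0|1|3|1|0
2|3|1|0|0|1
2|1|0|1|2|3
3|3|2|2|3|0
3|2|1|1|3|3
gen 12: 0|1|2|1|3|2
0|0|1|3|1|0
2|3|1|0|0|1
2|1|0|1|2|3
3|3|2|2|3|0
3|2|1|1|3|3
gen 13: 0|1|2|2|3|2
0|0|1|3|1|0
2|3|1|0|0|1
2|1|0|1|2|3
3|3|2|2|3|0
3|2|1|1|3|3
gen 14: 0|1|2|3|3|2
0|0|1|3|1|0
2|3|1|0|0|1
2|1|0|1|2|3
3|3|2|2|3|0
3|2|1|1|3|3
gen 15: 0|1|3|2|0|3
0|0|2|0|3|0
2|3|1|1|0|1
2|1|0|1|2|3
3|3|2|2|3|0
3|2|1|1|3|3
gen 16: 0|1|3|3|0|3
0|0|2|0|3|0
2|3|1|1|0|1
2|1|0|1|2|3
3|3|2|2|3|0
3|2|1|1|3|3
gen 17: 0|2|0|1|1|3
0|0|3|1|3|0
2|3|1|1|0|1
2|1|0|1|2|3
3|3|2|2|3|0
3|2|1|1|3|3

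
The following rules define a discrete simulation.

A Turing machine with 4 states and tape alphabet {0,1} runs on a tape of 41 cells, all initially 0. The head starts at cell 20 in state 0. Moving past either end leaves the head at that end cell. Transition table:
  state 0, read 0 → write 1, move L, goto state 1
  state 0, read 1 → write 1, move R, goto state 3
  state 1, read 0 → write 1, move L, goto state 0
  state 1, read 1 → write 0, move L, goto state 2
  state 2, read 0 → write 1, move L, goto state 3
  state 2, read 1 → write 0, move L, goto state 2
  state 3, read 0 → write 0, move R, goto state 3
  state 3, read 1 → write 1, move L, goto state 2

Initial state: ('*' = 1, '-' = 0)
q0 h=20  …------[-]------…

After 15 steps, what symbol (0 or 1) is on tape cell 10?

1

gen 0: q0 h=20  …------[-]------…
gen 1: q1 h=19  …------[-]*-----…
gen 2: q0 h=18  …------[-]**----…
gen 3: q1 h=17  …------[-]***---…
gen 4: q0 h=16  …------[-]****--…
gen 5: q1 h=15  …------[-]*****-…
gen 6: q0 h=14  …------[-]******…
gen 7: q1 h=13  …------[-]******…
gen 8: q0 h=12  …------[-]******…
gen 9: q1 h=11  …------[-]******…
gen 10: q0 h=10  …------[-]******…
gen 11: q1 h= 9  …------[-]******…
gen 12: q0 h= 8  …------[-]******…
gen 13: q1 h= 7  …------[-]******…
gen 14: q0 h= 6  |------[-]******…
gen 15: q1 h= 5  |-----[-]******…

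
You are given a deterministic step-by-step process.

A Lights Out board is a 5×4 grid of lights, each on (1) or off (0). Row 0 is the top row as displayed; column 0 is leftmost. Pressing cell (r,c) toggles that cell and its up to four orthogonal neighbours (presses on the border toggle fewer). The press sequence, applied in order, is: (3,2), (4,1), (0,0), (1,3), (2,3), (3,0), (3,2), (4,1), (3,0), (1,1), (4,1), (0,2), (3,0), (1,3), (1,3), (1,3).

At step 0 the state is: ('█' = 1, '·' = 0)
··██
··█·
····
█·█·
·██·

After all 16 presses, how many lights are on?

0) ··██
··█·
····
█·█·
·██·
1) ··██
··█·
··█·
██·█
·█··
2) ··██
··█·
··█·
█··█
█·█·
3) ████
█·█·
··█·
█··█
█·█·
4) ███·
█··█
··██
█··█
█·█·
5) ███·
█···
····
█···
█·█·
6) ███·
█···
█···
·█··
··█·
7) ███·
█···
█·█·
··██
····
8) ███·
█···
█·█·
·███
███·
9) ███·
█···
··█·
█·██
·██·
10) █·█·
·██·
·██·
█·██
·██·
11) █·█·
·██·
·██·
████
█···
12) ██·█
·█··
·██·
████
█···
13) ██·█
·█··
███·
··██
····
14) ██··
·███
████
··██
····
15) ██·█
·█··
███·
··██
····
16) ██··
·███
████
··██
····

11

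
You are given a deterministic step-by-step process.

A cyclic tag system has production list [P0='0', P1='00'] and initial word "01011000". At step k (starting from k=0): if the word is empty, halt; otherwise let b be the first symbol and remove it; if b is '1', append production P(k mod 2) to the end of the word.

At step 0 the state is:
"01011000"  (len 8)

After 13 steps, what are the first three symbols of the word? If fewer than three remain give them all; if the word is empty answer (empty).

(empty)

[0] "01011000"  (len 8)
[1] "1011000"  (len 7)
[2] "01100000"  (len 8)
[3] "1100000"  (len 7)
[4] "10000000"  (len 8)
[5] "00000000"  (len 8)
[6] "0000000"  (len 7)
[7] "000000"  (len 6)
[8] "00000"  (len 5)
[9] "0000"  (len 4)
[10] "000"  (len 3)
[11] "00"  (len 2)
[12] "0"  (len 1)
[13] (halted — word empty)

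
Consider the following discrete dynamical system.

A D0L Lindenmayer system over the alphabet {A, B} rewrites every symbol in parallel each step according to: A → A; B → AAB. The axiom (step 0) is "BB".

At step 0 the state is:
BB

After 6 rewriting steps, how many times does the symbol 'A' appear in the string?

24

[0] BB
[1] AABAAB
[2] AAAABAAAAB
[3] AAAAAABAAAAAAB
[4] AAAAAAAABAAAAAAAAB
[5] AAAAAAAAAABAAAAAAAAAAB
[6] AAAAAAAAAAAABAAAAAAAAAAAAB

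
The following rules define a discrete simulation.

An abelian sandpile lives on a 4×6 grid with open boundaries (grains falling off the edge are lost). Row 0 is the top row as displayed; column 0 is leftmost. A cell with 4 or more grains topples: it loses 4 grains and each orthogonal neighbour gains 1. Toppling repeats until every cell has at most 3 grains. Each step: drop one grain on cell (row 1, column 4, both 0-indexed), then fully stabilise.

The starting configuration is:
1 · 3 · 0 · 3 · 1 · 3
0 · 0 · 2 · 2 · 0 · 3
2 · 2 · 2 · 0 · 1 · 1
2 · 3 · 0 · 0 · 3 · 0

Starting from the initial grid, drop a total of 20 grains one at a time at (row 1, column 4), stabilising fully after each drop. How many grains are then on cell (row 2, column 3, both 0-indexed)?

step 0: 1 · 3 · 0 · 3 · 1 · 3
0 · 0 · 2 · 2 · 0 · 3
2 · 2 · 2 · 0 · 1 · 1
2 · 3 · 0 · 0 · 3 · 0
step 1: 1 · 3 · 0 · 3 · 1 · 3
0 · 0 · 2 · 2 · 1 · 3
2 · 2 · 2 · 0 · 1 · 1
2 · 3 · 0 · 0 · 3 · 0
step 2: 1 · 3 · 0 · 3 · 1 · 3
0 · 0 · 2 · 2 · 2 · 3
2 · 2 · 2 · 0 · 1 · 1
2 · 3 · 0 · 0 · 3 · 0
step 3: 1 · 3 · 0 · 3 · 1 · 3
0 · 0 · 2 · 2 · 3 · 3
2 · 2 · 2 · 0 · 1 · 1
2 · 3 · 0 · 0 · 3 · 0
step 4: 1 · 3 · 0 · 3 · 3 · 0
0 · 0 · 2 · 3 · 1 · 1
2 · 2 · 2 · 0 · 2 · 2
2 · 3 · 0 · 0 · 3 · 0
step 5: 1 · 3 · 0 · 3 · 3 · 0
0 · 0 · 2 · 3 · 2 · 1
2 · 2 · 2 · 0 · 2 · 2
2 · 3 · 0 · 0 · 3 · 0
step 6: 1 · 3 · 0 · 3 · 3 · 0
0 · 0 · 2 · 3 · 3 · 1
2 · 2 · 2 · 0 · 2 · 2
2 · 3 · 0 · 0 · 3 · 0
step 7: 1 · 3 · 1 · 1 · 1 · 1
0 · 0 · 3 · 1 · 2 · 2
2 · 2 · 2 · 1 · 3 · 2
2 · 3 · 0 · 0 · 3 · 0
step 8: 1 · 3 · 1 · 1 · 1 · 1
0 · 0 · 3 · 1 · 3 · 2
2 · 2 · 2 · 1 · 3 · 2
2 · 3 · 0 · 0 · 3 · 0
step 9: 1 · 3 · 1 · 1 · 2 · 1
0 · 0 · 3 · 2 · 1 · 3
2 · 2 · 2 · 2 · 1 · 3
2 · 3 · 0 · 1 · 0 · 1
step 10: 1 · 3 · 1 · 1 · 2 · 1
0 · 0 · 3 · 2 · 2 · 3
2 · 2 · 2 · 2 · 1 · 3
2 · 3 · 0 · 1 · 0 · 1
step 11: 1 · 3 · 1 · 1 · 2 · 1
0 · 0 · 3 · 2 · 3 · 3
2 · 2 · 2 · 2 · 1 · 3
2 · 3 · 0 · 1 · 0 · 1
step 12: 1 · 3 · 1 · 1 · 3 · 2
0 · 0 · 3 · 3 · 1 · 1
2 · 2 · 2 · 2 · 3 · 0
2 · 3 · 0 · 1 · 0 · 2
step 13: 1 · 3 · 1 · 1 · 3 · 2
0 · 0 · 3 · 3 · 2 · 1
2 · 2 · 2 · 2 · 3 · 0
2 · 3 · 0 · 1 · 0 · 2
step 14: 1 · 3 · 1 · 1 · 3 · 2
0 · 0 · 3 · 3 · 3 · 1
2 · 2 · 2 · 2 · 3 · 0
2 · 3 · 0 · 1 · 0 · 2
step 15: 1 · 3 · 2 · 3 · 0 · 3
0 · 1 · 1 · 2 · 3 · 2
2 · 3 · 0 · 1 · 1 · 1
2 · 3 · 1 · 2 · 1 · 2
step 16: 1 · 3 · 2 · 3 · 1 · 3
0 · 1 · 1 · 3 · 0 · 3
2 · 3 · 0 · 1 · 2 · 1
2 · 3 · 1 · 2 · 1 · 2
step 17: 1 · 3 · 2 · 3 · 1 · 3
0 · 1 · 1 · 3 · 1 · 3
2 · 3 · 0 · 1 · 2 · 1
2 · 3 · 1 · 2 · 1 · 2
step 18: 1 · 3 · 2 · 3 · 1 · 3
0 · 1 · 1 · 3 · 2 · 3
2 · 3 · 0 · 1 · 2 · 1
2 · 3 · 1 · 2 · 1 · 2
step 19: 1 · 3 · 2 · 3 · 1 · 3
0 · 1 · 1 · 3 · 3 · 3
2 · 3 · 0 · 1 · 2 · 1
2 · 3 · 1 · 2 · 1 · 2
step 20: 1 · 3 · 3 · 1 · 0 · 1
0 · 1 · 2 · 1 · 3 · 1
2 · 3 · 0 · 2 · 3 · 2
2 · 3 · 1 · 2 · 1 · 2

2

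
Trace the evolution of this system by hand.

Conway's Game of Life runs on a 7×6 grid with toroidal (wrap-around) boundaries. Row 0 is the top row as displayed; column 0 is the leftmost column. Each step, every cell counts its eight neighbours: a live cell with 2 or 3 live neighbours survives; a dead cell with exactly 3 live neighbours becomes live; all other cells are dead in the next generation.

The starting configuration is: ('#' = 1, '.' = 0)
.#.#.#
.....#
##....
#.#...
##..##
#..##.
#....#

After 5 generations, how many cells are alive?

21

t=0: .#.#.#
.....#
##....
#.#...
##..##
#..##.
#....#
t=1: .....#
.##.##
##...#
..#...
..#.#.
...#..
.###..
t=2: .....#
.##.#.
...###
#.##.#
..#...
.#..#.
..###.
t=3: .#...#
#.#...
......
###..#
#.#.##
.#..#.
..####
t=4: .#...#
##....
..#..#
..###.
..#.#.
.#....
.###.#
t=5: ....##
.##..#
#.#.##
.##.##
.##.#.
##..#.
.#..#.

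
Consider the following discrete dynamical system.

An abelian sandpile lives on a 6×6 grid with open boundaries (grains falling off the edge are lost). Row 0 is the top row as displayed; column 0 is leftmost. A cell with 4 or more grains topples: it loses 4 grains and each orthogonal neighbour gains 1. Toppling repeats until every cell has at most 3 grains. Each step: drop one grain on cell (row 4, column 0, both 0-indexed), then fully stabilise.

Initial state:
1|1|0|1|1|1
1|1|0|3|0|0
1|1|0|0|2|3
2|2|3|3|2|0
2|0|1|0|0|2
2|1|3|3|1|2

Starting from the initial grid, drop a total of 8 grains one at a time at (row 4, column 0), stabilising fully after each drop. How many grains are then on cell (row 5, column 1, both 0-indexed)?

step 0: 1|1|0|1|1|1
1|1|0|3|0|0
1|1|0|0|2|3
2|2|3|3|2|0
2|0|1|0|0|2
2|1|3|3|1|2
step 1: 1|1|0|1|1|1
1|1|0|3|0|0
1|1|0|0|2|3
2|2|3|3|2|0
3|0|1|0|0|2
2|1|3|3|1|2
step 2: 1|1|0|1|1|1
1|1|0|3|0|0
1|1|0|0|2|3
3|2|3|3|2|0
0|1|1|0|0|2
3|1|3|3|1|2
step 3: 1|1|0|1|1|1
1|1|0|3|0|0
1|1|0|0|2|3
3|2|3|3|2|0
1|1|1|0|0|2
3|1|3|3|1|2
step 4: 1|1|0|1|1|1
1|1|0|3|0|0
1|1|0|0|2|3
3|2|3|3|2|0
2|1|1|0|0|2
3|1|3|3|1|2
step 5: 1|1|0|1|1|1
1|1|0|3|0|0
1|1|0|0|2|3
3|2|3|3|2|0
3|1|1|0|0|2
3|1|3|3|1|2
step 6: 1|1|0|1|1|1
1|1|0|3|0|0
2|1|0|0|2|3
0|3|3|3|2|0
2|2|1|0|0|2
0|2|3|3|1|2
step 7: 1|1|0|1|1|1
1|1|0|3|0|0
2|1|0|0|2|3
0|3|3|3|2|0
3|2|1|0|0|2
0|2|3|3|1|2
step 8: 1|1|0|1|1|1
1|1|0|3|0|0
2|1|0|0|2|3
1|3|3|3|2|0
0|3|1|0|0|2
1|2|3|3|1|2

2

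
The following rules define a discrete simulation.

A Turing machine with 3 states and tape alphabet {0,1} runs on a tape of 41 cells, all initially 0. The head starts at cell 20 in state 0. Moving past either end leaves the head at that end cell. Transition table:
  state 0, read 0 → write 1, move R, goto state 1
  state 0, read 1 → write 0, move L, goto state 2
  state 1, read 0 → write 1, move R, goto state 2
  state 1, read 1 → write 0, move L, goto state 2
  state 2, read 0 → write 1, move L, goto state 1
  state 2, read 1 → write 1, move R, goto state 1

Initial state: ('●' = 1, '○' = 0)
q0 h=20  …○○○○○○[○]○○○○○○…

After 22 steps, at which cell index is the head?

step 0: q0 h=20  …○○○○○○[○]○○○○○○…
step 1: q1 h=21  …○○○○○●[○]○○○○○○…
step 2: q2 h=22  …○○○○●●[○]○○○○○○…
step 3: q1 h=21  …○○○○○●[●]●○○○○○…
step 4: q2 h=20  …○○○○○○[●]○●○○○○…
step 5: q1 h=21  …○○○○○●[○]●○○○○○…
step 6: q2 h=22  …○○○○●●[●]○○○○○○…
step 7: q1 h=23  …○○○●●●[○]○○○○○○…
step 8: q2 h=24  …○○●●●●[○]○○○○○○…
step 9: q1 h=23  …○○○●●●[●]●○○○○○…
step 10: q2 h=22  …○○○○●●[●]○●○○○○…
step 11: q1 h=23  …○○○●●●[○]●○○○○○…
step 12: q2 h=24  …○○●●●●[●]○○○○○○…
step 13: q1 h=25  …○●●●●●[○]○○○○○○…
step 14: q2 h=26  …●●●●●●[○]○○○○○○…
step 15: q1 h=25  …○●●●●●[●]●○○○○○…
step 16: q2 h=24  …○○●●●●[●]○●○○○○…
step 17: q1 h=25  …○●●●●●[○]●○○○○○…
step 18: q2 h=26  …●●●●●●[●]○○○○○○…
step 19: q1 h=27  …●●●●●●[○]○○○○○○…
step 20: q2 h=28  …●●●●●●[○]○○○○○○…
step 21: q1 h=27  …●●●●●●[●]●○○○○○…
step 22: q2 h=26  …●●●●●●[●]○●○○○○…

26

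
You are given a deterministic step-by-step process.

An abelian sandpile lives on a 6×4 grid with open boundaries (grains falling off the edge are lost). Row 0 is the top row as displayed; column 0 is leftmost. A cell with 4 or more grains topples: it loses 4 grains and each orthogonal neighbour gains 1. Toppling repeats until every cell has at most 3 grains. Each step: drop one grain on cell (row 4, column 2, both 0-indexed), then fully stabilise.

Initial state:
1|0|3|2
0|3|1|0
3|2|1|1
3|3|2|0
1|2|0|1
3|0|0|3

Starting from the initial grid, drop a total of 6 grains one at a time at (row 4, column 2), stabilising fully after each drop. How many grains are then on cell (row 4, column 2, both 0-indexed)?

2

gen 0: 1|0|3|2
0|3|1|0
3|2|1|1
3|3|2|0
1|2|0|1
3|0|0|3
gen 1: 1|0|3|2
0|3|1|0
3|2|1|1
3|3|2|0
1|2|1|1
3|0|0|3
gen 2: 1|0|3|2
0|3|1|0
3|2|1|1
3|3|2|0
1|2|2|1
3|0|0|3
gen 3: 1|0|3|2
0|3|1|0
3|2|1|1
3|3|2|0
1|2|3|1
3|0|0|3
gen 4: 1|0|3|2
0|3|1|0
3|2|1|1
3|3|3|0
1|3|0|2
3|0|1|3
gen 5: 1|0|3|2
0|3|1|0
3|2|1|1
3|3|3|0
1|3|1|2
3|0|1|3
gen 6: 1|0|3|2
0|3|1|0
3|2|1|1
3|3|3|0
1|3|2|2
3|0|1|3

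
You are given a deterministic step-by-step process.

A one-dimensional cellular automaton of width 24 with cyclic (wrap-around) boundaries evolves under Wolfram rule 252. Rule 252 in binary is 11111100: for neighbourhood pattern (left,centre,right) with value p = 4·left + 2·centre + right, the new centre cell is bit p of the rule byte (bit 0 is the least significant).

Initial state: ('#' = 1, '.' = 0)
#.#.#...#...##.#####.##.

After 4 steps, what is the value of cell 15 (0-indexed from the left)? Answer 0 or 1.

0) #.#.#...#...##.#####.##.
1) ######..##..############
2) #######.###.############
3) ########################
4) ########################

1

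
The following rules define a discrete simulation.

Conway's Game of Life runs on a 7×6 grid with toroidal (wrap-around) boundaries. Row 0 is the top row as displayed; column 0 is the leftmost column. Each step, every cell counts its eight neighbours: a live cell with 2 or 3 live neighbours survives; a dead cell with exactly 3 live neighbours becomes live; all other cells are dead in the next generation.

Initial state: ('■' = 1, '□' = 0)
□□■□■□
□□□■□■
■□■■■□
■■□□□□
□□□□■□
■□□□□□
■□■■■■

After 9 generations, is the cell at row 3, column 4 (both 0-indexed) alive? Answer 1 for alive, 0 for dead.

k=0  □□■□■□
□□□■□■
■□■■■□
■■□□□□
□□□□■□
■□□□□□
■□■■■■
k=1  ■■■□□□
□■□□□■
■□■■■□
■■■□■□
■■□□□■
■■□□□□
■□■□■□
k=2  □□■■□□
□□□□■■
□□□□■□
□□□□■□
□□□□□□
□□■□□□
□□■■□□
k=3  □□■□□□
□□□□■■
□□□■■□
□□□□□□
□□□□□□
□□■■□□
□■□□□□
k=4  □□□□□□
□□□□■■
□□□■■■
□□□□□□
□□□□□□
□□■□□□
□■□■□□
k=5  □□□□■□
□□□■□■
□□□■□■
□□□□■□
□□□□□□
□□■□□□
□□■□□□
k=6  □□□■■□
□□□■□■
□□□■□■
□□□□■□
□□□□□□
□□□□□□
□□□■□□
k=7  □□■■□□
□□■■□■
□□□■□■
□□□□■□
□□□□□□
□□□□□□
□□□■■□
k=8  □□□□□□
□□□□□□
□□■■□■
□□□□■□
□□□□□□
□□□□□□
□□■■■□
k=9  □□□■□□
□□□□□□
□□□■■□
□□□■■□
□□□□□□
□□□■□□
□□□■□□

1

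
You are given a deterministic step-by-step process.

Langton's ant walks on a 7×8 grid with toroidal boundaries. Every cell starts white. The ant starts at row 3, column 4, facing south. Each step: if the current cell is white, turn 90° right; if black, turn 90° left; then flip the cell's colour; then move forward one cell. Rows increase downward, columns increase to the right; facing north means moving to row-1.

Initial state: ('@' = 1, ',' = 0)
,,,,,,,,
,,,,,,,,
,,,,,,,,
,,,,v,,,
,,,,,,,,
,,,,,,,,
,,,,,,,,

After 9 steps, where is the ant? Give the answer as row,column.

k=0  ,,,,,,,,
,,,,,,,,
,,,,,,,,
,,,,v,,,
,,,,,,,,
,,,,,,,,
,,,,,,,,
k=1  ,,,,,,,,
,,,,,,,,
,,,,,,,,
,,,<@,,,
,,,,,,,,
,,,,,,,,
,,,,,,,,
k=2  ,,,,,,,,
,,,,,,,,
,,,^,,,,
,,,@@,,,
,,,,,,,,
,,,,,,,,
,,,,,,,,
k=3  ,,,,,,,,
,,,,,,,,
,,,@>,,,
,,,@@,,,
,,,,,,,,
,,,,,,,,
,,,,,,,,
k=4  ,,,,,,,,
,,,,,,,,
,,,@@,,,
,,,@v,,,
,,,,,,,,
,,,,,,,,
,,,,,,,,
k=5  ,,,,,,,,
,,,,,,,,
,,,@@,,,
,,,@,>,,
,,,,,,,,
,,,,,,,,
,,,,,,,,
k=6  ,,,,,,,,
,,,,,,,,
,,,@@,,,
,,,@,@,,
,,,,,v,,
,,,,,,,,
,,,,,,,,
k=7  ,,,,,,,,
,,,,,,,,
,,,@@,,,
,,,@,@,,
,,,,<@,,
,,,,,,,,
,,,,,,,,
k=8  ,,,,,,,,
,,,,,,,,
,,,@@,,,
,,,@^@,,
,,,,@@,,
,,,,,,,,
,,,,,,,,
k=9  ,,,,,,,,
,,,,,,,,
,,,@@,,,
,,,@@>,,
,,,,@@,,
,,,,,,,,
,,,,,,,,

3,5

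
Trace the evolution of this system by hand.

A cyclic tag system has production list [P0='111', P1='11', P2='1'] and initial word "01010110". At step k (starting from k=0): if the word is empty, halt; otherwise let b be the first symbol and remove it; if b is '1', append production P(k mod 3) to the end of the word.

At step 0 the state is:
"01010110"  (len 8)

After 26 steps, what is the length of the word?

27

0) "01010110"  (len 8)
1) "1010110"  (len 7)
2) "01011011"  (len 8)
3) "1011011"  (len 7)
4) "011011111"  (len 9)
5) "11011111"  (len 8)
6) "10111111"  (len 8)
7) "0111111111"  (len 10)
8) "111111111"  (len 9)
9) "111111111"  (len 9)
10) "11111111111"  (len 11)
11) "111111111111"  (len 12)
12) "111111111111"  (len 12)
13) "11111111111111"  (len 14)
14) "111111111111111"  (len 15)
15) "111111111111111"  (len 15)
16) "11111111111111111"  (len 17)
17) "111111111111111111"  (len 18)
18) "111111111111111111"  (len 18)
19) "11111111111111111111"  (len 20)
20) "111111111111111111111"  (len 21)
21) "111111111111111111111"  (len 21)
22) "11111111111111111111111"  (len 23)
23) "111111111111111111111111"  (len 24)
24) "111111111111111111111111"  (len 24)
25) "11111111111111111111111111"  (len 26)
26) "111111111111111111111111111"  (len 27)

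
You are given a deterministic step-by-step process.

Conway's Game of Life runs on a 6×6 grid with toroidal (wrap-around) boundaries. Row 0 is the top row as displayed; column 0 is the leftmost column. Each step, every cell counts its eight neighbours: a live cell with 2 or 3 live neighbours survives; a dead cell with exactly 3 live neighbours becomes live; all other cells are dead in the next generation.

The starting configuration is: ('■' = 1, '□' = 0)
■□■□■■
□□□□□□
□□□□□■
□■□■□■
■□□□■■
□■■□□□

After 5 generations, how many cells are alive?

7

gen 0: ■□■□■■
□□□□□□
□□□□□■
□■□■□■
■□□□■■
□■■□□□
gen 1: ■□■■□■
■□□□■□
■□□□■□
□□□□□□
□□□■■■
□□■□□□
gen 2: ■□■■■■
■□□□■□
□□□□□□
□□□■□□
□□□■■□
■■■□□□
gen 3: □□■□■□
■■□□■□
□□□□□□
□□□■■□
□■□■■□
■□□□□□
gen 4: ■□□■□□
□■□■□■
□□□■■■
□□■■■□
□□■■■■
□■■□■■
gen 5: □□□■□□
□□□■□■
■□□□□■
□□□□□□
■□□□□□
□■□□□□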